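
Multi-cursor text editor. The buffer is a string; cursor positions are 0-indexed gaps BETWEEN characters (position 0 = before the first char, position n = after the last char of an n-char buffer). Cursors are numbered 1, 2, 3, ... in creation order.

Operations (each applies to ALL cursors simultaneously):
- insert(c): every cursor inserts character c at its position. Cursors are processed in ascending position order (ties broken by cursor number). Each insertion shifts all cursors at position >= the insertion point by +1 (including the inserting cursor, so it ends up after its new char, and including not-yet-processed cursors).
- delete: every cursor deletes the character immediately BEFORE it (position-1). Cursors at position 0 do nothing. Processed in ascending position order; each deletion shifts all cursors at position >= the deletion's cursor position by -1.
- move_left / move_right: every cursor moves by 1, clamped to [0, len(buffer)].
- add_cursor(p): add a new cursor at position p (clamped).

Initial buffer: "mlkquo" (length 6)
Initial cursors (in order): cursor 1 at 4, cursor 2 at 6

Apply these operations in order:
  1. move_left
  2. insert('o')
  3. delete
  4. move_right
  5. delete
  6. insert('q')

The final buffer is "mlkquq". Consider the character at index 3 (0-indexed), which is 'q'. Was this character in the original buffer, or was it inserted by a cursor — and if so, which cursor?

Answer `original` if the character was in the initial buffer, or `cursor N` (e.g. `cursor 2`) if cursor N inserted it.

After op 1 (move_left): buffer="mlkquo" (len 6), cursors c1@3 c2@5, authorship ......
After op 2 (insert('o')): buffer="mlkoquoo" (len 8), cursors c1@4 c2@7, authorship ...1..2.
After op 3 (delete): buffer="mlkquo" (len 6), cursors c1@3 c2@5, authorship ......
After op 4 (move_right): buffer="mlkquo" (len 6), cursors c1@4 c2@6, authorship ......
After op 5 (delete): buffer="mlku" (len 4), cursors c1@3 c2@4, authorship ....
After op 6 (insert('q')): buffer="mlkquq" (len 6), cursors c1@4 c2@6, authorship ...1.2
Authorship (.=original, N=cursor N): . . . 1 . 2
Index 3: author = 1

Answer: cursor 1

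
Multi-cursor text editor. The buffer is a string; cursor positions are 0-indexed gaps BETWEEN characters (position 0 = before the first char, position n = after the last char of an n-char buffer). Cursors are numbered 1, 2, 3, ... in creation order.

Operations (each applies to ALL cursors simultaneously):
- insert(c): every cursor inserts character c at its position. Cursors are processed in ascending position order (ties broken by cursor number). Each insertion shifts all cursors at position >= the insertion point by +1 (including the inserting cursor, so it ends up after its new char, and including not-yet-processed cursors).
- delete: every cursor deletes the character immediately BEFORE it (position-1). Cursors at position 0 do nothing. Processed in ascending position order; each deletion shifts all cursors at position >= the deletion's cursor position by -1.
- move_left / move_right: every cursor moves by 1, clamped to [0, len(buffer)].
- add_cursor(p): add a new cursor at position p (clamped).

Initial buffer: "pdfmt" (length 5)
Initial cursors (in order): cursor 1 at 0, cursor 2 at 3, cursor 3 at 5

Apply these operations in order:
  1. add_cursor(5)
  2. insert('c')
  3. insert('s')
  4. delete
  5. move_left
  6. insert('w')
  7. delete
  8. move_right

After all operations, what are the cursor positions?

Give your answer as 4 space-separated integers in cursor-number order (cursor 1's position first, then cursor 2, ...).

Answer: 1 5 9 9

Derivation:
After op 1 (add_cursor(5)): buffer="pdfmt" (len 5), cursors c1@0 c2@3 c3@5 c4@5, authorship .....
After op 2 (insert('c')): buffer="cpdfcmtcc" (len 9), cursors c1@1 c2@5 c3@9 c4@9, authorship 1...2..34
After op 3 (insert('s')): buffer="cspdfcsmtccss" (len 13), cursors c1@2 c2@7 c3@13 c4@13, authorship 11...22..3434
After op 4 (delete): buffer="cpdfcmtcc" (len 9), cursors c1@1 c2@5 c3@9 c4@9, authorship 1...2..34
After op 5 (move_left): buffer="cpdfcmtcc" (len 9), cursors c1@0 c2@4 c3@8 c4@8, authorship 1...2..34
After op 6 (insert('w')): buffer="wcpdfwcmtcwwc" (len 13), cursors c1@1 c2@6 c3@12 c4@12, authorship 11...22..3344
After op 7 (delete): buffer="cpdfcmtcc" (len 9), cursors c1@0 c2@4 c3@8 c4@8, authorship 1...2..34
After op 8 (move_right): buffer="cpdfcmtcc" (len 9), cursors c1@1 c2@5 c3@9 c4@9, authorship 1...2..34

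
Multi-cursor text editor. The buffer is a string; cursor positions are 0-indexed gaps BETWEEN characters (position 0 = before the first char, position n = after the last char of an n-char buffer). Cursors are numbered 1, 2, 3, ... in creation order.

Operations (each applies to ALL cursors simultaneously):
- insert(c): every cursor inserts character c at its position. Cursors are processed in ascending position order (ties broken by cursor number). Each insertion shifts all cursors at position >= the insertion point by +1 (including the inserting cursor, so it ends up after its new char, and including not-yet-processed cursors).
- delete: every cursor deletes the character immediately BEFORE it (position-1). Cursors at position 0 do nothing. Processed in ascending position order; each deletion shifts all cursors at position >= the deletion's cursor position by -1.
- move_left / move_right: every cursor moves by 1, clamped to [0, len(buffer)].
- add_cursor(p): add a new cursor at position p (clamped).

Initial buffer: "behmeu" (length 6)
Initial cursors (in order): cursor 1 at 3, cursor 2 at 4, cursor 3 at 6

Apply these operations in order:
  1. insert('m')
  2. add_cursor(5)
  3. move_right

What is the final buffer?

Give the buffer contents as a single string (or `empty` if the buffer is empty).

After op 1 (insert('m')): buffer="behmmmeum" (len 9), cursors c1@4 c2@6 c3@9, authorship ...1.2..3
After op 2 (add_cursor(5)): buffer="behmmmeum" (len 9), cursors c1@4 c4@5 c2@6 c3@9, authorship ...1.2..3
After op 3 (move_right): buffer="behmmmeum" (len 9), cursors c1@5 c4@6 c2@7 c3@9, authorship ...1.2..3

Answer: behmmmeum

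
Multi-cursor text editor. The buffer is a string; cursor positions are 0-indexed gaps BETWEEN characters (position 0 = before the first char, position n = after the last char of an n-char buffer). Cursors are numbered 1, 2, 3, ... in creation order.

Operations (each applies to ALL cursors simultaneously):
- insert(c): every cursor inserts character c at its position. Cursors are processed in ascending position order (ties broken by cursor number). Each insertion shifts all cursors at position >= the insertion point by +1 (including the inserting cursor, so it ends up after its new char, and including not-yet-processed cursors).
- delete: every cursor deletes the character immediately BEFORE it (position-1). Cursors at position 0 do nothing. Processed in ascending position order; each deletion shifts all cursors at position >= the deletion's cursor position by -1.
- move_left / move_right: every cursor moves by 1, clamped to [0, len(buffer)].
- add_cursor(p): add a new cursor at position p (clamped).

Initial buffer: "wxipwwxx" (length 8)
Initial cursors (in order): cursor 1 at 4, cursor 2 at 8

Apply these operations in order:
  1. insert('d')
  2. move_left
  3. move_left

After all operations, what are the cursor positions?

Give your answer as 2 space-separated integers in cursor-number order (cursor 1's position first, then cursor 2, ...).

Answer: 3 8

Derivation:
After op 1 (insert('d')): buffer="wxipdwwxxd" (len 10), cursors c1@5 c2@10, authorship ....1....2
After op 2 (move_left): buffer="wxipdwwxxd" (len 10), cursors c1@4 c2@9, authorship ....1....2
After op 3 (move_left): buffer="wxipdwwxxd" (len 10), cursors c1@3 c2@8, authorship ....1....2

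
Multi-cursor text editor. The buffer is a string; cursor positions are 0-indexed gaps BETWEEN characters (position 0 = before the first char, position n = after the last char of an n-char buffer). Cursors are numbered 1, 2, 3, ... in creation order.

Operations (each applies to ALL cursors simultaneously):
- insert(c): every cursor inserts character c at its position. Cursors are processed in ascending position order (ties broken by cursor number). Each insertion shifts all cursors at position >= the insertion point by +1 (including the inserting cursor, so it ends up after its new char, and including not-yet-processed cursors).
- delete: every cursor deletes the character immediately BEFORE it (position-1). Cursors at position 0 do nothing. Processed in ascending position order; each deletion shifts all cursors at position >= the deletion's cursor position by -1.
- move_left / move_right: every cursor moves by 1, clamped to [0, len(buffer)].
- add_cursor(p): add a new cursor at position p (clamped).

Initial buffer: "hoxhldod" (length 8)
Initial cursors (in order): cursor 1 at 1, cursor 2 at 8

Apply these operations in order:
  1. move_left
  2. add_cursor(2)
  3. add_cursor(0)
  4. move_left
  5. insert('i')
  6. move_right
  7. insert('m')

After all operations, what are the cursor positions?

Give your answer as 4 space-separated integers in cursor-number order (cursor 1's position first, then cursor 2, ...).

After op 1 (move_left): buffer="hoxhldod" (len 8), cursors c1@0 c2@7, authorship ........
After op 2 (add_cursor(2)): buffer="hoxhldod" (len 8), cursors c1@0 c3@2 c2@7, authorship ........
After op 3 (add_cursor(0)): buffer="hoxhldod" (len 8), cursors c1@0 c4@0 c3@2 c2@7, authorship ........
After op 4 (move_left): buffer="hoxhldod" (len 8), cursors c1@0 c4@0 c3@1 c2@6, authorship ........
After op 5 (insert('i')): buffer="iihioxhldiod" (len 12), cursors c1@2 c4@2 c3@4 c2@10, authorship 14.3.....2..
After op 6 (move_right): buffer="iihioxhldiod" (len 12), cursors c1@3 c4@3 c3@5 c2@11, authorship 14.3.....2..
After op 7 (insert('m')): buffer="iihmmiomxhldiomd" (len 16), cursors c1@5 c4@5 c3@8 c2@15, authorship 14.143.3....2.2.

Answer: 5 15 8 5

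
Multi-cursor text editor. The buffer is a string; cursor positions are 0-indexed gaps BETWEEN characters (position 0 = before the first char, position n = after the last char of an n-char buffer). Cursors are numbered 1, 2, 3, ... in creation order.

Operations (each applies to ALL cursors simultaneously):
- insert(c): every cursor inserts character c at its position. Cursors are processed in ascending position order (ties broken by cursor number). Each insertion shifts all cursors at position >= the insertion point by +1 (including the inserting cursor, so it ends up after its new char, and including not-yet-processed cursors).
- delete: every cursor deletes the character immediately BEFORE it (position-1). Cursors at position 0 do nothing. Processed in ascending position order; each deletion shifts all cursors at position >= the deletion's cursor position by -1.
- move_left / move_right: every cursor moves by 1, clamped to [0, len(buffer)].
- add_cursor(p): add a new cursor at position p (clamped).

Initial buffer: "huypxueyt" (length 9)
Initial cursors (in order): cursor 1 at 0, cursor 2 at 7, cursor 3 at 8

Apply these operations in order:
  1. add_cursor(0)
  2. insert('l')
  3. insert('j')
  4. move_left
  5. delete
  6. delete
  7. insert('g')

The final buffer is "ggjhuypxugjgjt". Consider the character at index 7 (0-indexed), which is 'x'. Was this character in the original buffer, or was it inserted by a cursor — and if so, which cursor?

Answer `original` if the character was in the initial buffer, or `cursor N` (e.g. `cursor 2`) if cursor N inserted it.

Answer: original

Derivation:
After op 1 (add_cursor(0)): buffer="huypxueyt" (len 9), cursors c1@0 c4@0 c2@7 c3@8, authorship .........
After op 2 (insert('l')): buffer="llhuypxuelylt" (len 13), cursors c1@2 c4@2 c2@10 c3@12, authorship 14.......2.3.
After op 3 (insert('j')): buffer="lljjhuypxueljyljt" (len 17), cursors c1@4 c4@4 c2@13 c3@16, authorship 1414.......22.33.
After op 4 (move_left): buffer="lljjhuypxueljyljt" (len 17), cursors c1@3 c4@3 c2@12 c3@15, authorship 1414.......22.33.
After op 5 (delete): buffer="ljhuypxuejyjt" (len 13), cursors c1@1 c4@1 c2@9 c3@11, authorship 14.......2.3.
After op 6 (delete): buffer="jhuypxujjt" (len 10), cursors c1@0 c4@0 c2@7 c3@8, authorship 4......23.
After op 7 (insert('g')): buffer="ggjhuypxugjgjt" (len 14), cursors c1@2 c4@2 c2@10 c3@12, authorship 144......2233.
Authorship (.=original, N=cursor N): 1 4 4 . . . . . . 2 2 3 3 .
Index 7: author = original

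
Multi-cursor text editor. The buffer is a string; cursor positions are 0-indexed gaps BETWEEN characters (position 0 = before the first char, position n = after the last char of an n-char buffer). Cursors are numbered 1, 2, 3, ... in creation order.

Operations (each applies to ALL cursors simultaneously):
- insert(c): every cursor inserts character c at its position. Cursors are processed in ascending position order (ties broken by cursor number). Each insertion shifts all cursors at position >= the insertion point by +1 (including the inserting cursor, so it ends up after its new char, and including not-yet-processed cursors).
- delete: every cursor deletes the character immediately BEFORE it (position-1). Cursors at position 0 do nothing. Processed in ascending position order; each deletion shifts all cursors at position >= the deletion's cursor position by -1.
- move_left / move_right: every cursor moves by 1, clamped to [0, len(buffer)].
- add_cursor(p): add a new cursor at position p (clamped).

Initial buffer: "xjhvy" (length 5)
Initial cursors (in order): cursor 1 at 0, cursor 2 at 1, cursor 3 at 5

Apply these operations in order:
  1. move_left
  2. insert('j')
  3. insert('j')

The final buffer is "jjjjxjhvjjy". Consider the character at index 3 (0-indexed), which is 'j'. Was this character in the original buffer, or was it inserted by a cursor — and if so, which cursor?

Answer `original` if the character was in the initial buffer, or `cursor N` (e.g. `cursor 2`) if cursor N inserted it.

After op 1 (move_left): buffer="xjhvy" (len 5), cursors c1@0 c2@0 c3@4, authorship .....
After op 2 (insert('j')): buffer="jjxjhvjy" (len 8), cursors c1@2 c2@2 c3@7, authorship 12....3.
After op 3 (insert('j')): buffer="jjjjxjhvjjy" (len 11), cursors c1@4 c2@4 c3@10, authorship 1212....33.
Authorship (.=original, N=cursor N): 1 2 1 2 . . . . 3 3 .
Index 3: author = 2

Answer: cursor 2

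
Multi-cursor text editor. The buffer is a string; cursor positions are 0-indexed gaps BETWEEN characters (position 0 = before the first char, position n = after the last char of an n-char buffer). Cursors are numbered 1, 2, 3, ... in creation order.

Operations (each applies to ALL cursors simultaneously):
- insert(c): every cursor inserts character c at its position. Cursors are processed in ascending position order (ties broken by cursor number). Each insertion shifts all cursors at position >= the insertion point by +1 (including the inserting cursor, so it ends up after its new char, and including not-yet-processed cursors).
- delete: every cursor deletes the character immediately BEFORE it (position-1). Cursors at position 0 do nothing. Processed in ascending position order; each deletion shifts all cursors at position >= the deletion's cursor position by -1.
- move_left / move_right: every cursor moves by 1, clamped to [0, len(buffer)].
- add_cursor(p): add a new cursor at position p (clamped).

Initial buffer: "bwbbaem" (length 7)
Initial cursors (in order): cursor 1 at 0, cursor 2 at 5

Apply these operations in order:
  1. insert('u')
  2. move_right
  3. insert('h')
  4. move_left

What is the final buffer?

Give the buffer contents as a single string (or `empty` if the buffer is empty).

After op 1 (insert('u')): buffer="ubwbbauem" (len 9), cursors c1@1 c2@7, authorship 1.....2..
After op 2 (move_right): buffer="ubwbbauem" (len 9), cursors c1@2 c2@8, authorship 1.....2..
After op 3 (insert('h')): buffer="ubhwbbauehm" (len 11), cursors c1@3 c2@10, authorship 1.1....2.2.
After op 4 (move_left): buffer="ubhwbbauehm" (len 11), cursors c1@2 c2@9, authorship 1.1....2.2.

Answer: ubhwbbauehm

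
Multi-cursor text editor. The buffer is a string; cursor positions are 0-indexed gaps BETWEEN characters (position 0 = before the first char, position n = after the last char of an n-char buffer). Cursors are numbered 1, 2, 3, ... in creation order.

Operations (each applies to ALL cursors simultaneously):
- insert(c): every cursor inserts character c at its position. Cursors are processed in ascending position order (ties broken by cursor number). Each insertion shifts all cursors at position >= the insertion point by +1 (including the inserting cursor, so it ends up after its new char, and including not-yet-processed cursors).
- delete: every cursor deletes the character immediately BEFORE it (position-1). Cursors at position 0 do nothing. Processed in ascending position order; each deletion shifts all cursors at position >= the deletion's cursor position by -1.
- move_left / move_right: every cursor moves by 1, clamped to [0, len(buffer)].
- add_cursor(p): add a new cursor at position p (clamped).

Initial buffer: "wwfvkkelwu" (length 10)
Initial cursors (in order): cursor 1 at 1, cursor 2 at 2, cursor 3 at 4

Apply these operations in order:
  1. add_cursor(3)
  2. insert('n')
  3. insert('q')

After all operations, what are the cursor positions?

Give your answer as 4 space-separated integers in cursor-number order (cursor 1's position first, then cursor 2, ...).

After op 1 (add_cursor(3)): buffer="wwfvkkelwu" (len 10), cursors c1@1 c2@2 c4@3 c3@4, authorship ..........
After op 2 (insert('n')): buffer="wnwnfnvnkkelwu" (len 14), cursors c1@2 c2@4 c4@6 c3@8, authorship .1.2.4.3......
After op 3 (insert('q')): buffer="wnqwnqfnqvnqkkelwu" (len 18), cursors c1@3 c2@6 c4@9 c3@12, authorship .11.22.44.33......

Answer: 3 6 12 9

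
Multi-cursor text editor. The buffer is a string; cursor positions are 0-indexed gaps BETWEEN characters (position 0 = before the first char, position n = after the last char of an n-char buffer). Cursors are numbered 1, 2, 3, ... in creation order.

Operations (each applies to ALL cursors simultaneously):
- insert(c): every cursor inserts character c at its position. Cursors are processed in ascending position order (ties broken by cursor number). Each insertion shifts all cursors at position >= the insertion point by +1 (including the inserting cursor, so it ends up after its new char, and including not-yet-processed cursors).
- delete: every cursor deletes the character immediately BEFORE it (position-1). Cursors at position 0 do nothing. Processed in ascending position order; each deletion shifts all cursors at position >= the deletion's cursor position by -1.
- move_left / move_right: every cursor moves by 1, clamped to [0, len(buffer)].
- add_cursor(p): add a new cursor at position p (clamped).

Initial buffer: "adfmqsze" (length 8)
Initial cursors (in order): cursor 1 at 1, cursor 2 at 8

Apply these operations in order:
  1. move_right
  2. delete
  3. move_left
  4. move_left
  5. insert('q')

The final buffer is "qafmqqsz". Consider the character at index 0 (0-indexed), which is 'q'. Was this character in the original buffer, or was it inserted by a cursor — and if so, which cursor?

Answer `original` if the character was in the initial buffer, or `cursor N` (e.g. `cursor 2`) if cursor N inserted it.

After op 1 (move_right): buffer="adfmqsze" (len 8), cursors c1@2 c2@8, authorship ........
After op 2 (delete): buffer="afmqsz" (len 6), cursors c1@1 c2@6, authorship ......
After op 3 (move_left): buffer="afmqsz" (len 6), cursors c1@0 c2@5, authorship ......
After op 4 (move_left): buffer="afmqsz" (len 6), cursors c1@0 c2@4, authorship ......
After op 5 (insert('q')): buffer="qafmqqsz" (len 8), cursors c1@1 c2@6, authorship 1....2..
Authorship (.=original, N=cursor N): 1 . . . . 2 . .
Index 0: author = 1

Answer: cursor 1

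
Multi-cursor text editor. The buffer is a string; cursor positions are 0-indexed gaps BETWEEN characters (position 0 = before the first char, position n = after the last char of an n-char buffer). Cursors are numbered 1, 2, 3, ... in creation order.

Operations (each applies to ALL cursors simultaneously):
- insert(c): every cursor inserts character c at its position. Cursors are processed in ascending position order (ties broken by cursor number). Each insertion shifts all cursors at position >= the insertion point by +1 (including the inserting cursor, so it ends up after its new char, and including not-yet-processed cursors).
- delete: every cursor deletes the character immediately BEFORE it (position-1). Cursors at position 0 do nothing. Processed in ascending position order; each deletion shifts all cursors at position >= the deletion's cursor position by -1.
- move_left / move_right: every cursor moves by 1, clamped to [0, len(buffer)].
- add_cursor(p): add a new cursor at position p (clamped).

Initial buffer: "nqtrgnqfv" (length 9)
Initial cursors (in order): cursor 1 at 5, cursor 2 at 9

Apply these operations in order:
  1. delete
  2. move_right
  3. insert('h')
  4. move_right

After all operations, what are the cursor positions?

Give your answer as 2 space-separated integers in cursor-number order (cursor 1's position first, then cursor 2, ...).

Answer: 7 9

Derivation:
After op 1 (delete): buffer="nqtrnqf" (len 7), cursors c1@4 c2@7, authorship .......
After op 2 (move_right): buffer="nqtrnqf" (len 7), cursors c1@5 c2@7, authorship .......
After op 3 (insert('h')): buffer="nqtrnhqfh" (len 9), cursors c1@6 c2@9, authorship .....1..2
After op 4 (move_right): buffer="nqtrnhqfh" (len 9), cursors c1@7 c2@9, authorship .....1..2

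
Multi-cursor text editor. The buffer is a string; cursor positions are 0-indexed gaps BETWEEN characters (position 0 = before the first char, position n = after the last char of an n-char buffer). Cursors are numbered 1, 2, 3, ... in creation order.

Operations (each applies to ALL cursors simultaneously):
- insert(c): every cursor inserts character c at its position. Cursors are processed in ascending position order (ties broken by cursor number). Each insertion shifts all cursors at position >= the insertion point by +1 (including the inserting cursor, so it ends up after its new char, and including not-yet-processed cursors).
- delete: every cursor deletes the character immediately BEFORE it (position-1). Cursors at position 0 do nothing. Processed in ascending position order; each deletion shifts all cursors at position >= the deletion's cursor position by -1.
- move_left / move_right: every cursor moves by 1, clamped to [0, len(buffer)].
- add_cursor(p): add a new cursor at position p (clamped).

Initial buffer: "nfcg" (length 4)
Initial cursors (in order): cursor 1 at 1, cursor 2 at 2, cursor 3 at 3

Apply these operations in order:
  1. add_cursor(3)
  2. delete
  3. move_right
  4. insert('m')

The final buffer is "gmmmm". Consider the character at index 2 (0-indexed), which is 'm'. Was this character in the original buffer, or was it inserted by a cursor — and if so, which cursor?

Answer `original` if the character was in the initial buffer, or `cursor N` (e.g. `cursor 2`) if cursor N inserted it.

After op 1 (add_cursor(3)): buffer="nfcg" (len 4), cursors c1@1 c2@2 c3@3 c4@3, authorship ....
After op 2 (delete): buffer="g" (len 1), cursors c1@0 c2@0 c3@0 c4@0, authorship .
After op 3 (move_right): buffer="g" (len 1), cursors c1@1 c2@1 c3@1 c4@1, authorship .
After op 4 (insert('m')): buffer="gmmmm" (len 5), cursors c1@5 c2@5 c3@5 c4@5, authorship .1234
Authorship (.=original, N=cursor N): . 1 2 3 4
Index 2: author = 2

Answer: cursor 2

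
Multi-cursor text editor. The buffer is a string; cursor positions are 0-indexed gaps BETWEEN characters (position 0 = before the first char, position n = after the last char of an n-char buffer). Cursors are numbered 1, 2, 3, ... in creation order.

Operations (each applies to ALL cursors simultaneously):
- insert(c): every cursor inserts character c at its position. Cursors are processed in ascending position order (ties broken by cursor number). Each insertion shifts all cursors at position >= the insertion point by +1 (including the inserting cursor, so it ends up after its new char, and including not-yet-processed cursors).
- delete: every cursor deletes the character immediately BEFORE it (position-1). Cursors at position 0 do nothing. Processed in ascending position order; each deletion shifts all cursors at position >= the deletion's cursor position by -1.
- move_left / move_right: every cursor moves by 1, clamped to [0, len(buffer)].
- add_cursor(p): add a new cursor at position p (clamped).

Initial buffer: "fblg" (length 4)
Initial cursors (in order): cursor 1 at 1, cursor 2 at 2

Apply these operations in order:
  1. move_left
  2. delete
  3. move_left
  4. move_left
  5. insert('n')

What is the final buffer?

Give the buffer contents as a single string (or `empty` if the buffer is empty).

Answer: nnblg

Derivation:
After op 1 (move_left): buffer="fblg" (len 4), cursors c1@0 c2@1, authorship ....
After op 2 (delete): buffer="blg" (len 3), cursors c1@0 c2@0, authorship ...
After op 3 (move_left): buffer="blg" (len 3), cursors c1@0 c2@0, authorship ...
After op 4 (move_left): buffer="blg" (len 3), cursors c1@0 c2@0, authorship ...
After op 5 (insert('n')): buffer="nnblg" (len 5), cursors c1@2 c2@2, authorship 12...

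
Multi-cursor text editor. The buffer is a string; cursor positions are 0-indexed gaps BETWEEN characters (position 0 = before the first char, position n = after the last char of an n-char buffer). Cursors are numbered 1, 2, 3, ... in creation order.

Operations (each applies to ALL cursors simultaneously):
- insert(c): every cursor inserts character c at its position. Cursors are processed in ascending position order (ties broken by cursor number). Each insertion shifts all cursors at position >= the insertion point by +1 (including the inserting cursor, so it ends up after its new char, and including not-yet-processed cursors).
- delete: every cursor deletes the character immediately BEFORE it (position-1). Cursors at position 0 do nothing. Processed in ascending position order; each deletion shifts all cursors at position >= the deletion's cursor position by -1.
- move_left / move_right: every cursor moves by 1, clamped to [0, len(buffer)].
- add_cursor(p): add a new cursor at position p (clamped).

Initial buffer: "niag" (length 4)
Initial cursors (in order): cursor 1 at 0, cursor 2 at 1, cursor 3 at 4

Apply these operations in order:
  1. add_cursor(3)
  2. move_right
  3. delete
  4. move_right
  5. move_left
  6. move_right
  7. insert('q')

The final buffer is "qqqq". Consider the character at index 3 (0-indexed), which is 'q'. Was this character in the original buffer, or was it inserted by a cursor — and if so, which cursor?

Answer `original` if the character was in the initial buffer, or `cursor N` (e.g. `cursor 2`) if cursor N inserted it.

After op 1 (add_cursor(3)): buffer="niag" (len 4), cursors c1@0 c2@1 c4@3 c3@4, authorship ....
After op 2 (move_right): buffer="niag" (len 4), cursors c1@1 c2@2 c3@4 c4@4, authorship ....
After op 3 (delete): buffer="" (len 0), cursors c1@0 c2@0 c3@0 c4@0, authorship 
After op 4 (move_right): buffer="" (len 0), cursors c1@0 c2@0 c3@0 c4@0, authorship 
After op 5 (move_left): buffer="" (len 0), cursors c1@0 c2@0 c3@0 c4@0, authorship 
After op 6 (move_right): buffer="" (len 0), cursors c1@0 c2@0 c3@0 c4@0, authorship 
After op 7 (insert('q')): buffer="qqqq" (len 4), cursors c1@4 c2@4 c3@4 c4@4, authorship 1234
Authorship (.=original, N=cursor N): 1 2 3 4
Index 3: author = 4

Answer: cursor 4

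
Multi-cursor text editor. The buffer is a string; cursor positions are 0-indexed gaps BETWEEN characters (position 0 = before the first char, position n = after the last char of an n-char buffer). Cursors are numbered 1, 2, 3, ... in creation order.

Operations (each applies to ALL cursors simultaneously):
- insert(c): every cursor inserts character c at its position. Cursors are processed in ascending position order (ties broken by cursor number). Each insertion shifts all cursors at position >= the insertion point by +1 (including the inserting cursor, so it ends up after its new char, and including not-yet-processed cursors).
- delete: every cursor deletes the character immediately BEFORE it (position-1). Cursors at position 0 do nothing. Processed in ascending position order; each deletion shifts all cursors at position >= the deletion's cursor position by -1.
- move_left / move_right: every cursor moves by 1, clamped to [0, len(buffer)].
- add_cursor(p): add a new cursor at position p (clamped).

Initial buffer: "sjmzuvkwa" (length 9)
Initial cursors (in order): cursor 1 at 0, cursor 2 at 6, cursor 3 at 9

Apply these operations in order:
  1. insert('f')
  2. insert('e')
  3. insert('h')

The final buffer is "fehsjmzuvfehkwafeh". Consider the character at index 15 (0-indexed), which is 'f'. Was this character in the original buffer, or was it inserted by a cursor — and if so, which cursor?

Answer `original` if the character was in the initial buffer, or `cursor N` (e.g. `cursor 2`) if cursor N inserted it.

Answer: cursor 3

Derivation:
After op 1 (insert('f')): buffer="fsjmzuvfkwaf" (len 12), cursors c1@1 c2@8 c3@12, authorship 1......2...3
After op 2 (insert('e')): buffer="fesjmzuvfekwafe" (len 15), cursors c1@2 c2@10 c3@15, authorship 11......22...33
After op 3 (insert('h')): buffer="fehsjmzuvfehkwafeh" (len 18), cursors c1@3 c2@12 c3@18, authorship 111......222...333
Authorship (.=original, N=cursor N): 1 1 1 . . . . . . 2 2 2 . . . 3 3 3
Index 15: author = 3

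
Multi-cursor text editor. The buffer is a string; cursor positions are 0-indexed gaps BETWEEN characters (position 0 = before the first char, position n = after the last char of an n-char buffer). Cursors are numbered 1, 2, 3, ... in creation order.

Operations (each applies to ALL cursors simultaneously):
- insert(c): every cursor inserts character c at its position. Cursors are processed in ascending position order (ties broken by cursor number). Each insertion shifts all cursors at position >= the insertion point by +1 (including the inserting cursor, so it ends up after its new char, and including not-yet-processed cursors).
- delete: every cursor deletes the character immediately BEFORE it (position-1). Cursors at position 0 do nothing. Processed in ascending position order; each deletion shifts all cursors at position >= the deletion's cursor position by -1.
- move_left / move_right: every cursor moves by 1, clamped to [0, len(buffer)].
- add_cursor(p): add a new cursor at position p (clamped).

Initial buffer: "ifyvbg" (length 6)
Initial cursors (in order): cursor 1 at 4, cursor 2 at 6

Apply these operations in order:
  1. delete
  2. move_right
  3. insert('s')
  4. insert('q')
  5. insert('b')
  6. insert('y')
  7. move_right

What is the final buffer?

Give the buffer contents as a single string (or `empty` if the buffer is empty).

After op 1 (delete): buffer="ifyb" (len 4), cursors c1@3 c2@4, authorship ....
After op 2 (move_right): buffer="ifyb" (len 4), cursors c1@4 c2@4, authorship ....
After op 3 (insert('s')): buffer="ifybss" (len 6), cursors c1@6 c2@6, authorship ....12
After op 4 (insert('q')): buffer="ifybssqq" (len 8), cursors c1@8 c2@8, authorship ....1212
After op 5 (insert('b')): buffer="ifybssqqbb" (len 10), cursors c1@10 c2@10, authorship ....121212
After op 6 (insert('y')): buffer="ifybssqqbbyy" (len 12), cursors c1@12 c2@12, authorship ....12121212
After op 7 (move_right): buffer="ifybssqqbbyy" (len 12), cursors c1@12 c2@12, authorship ....12121212

Answer: ifybssqqbbyy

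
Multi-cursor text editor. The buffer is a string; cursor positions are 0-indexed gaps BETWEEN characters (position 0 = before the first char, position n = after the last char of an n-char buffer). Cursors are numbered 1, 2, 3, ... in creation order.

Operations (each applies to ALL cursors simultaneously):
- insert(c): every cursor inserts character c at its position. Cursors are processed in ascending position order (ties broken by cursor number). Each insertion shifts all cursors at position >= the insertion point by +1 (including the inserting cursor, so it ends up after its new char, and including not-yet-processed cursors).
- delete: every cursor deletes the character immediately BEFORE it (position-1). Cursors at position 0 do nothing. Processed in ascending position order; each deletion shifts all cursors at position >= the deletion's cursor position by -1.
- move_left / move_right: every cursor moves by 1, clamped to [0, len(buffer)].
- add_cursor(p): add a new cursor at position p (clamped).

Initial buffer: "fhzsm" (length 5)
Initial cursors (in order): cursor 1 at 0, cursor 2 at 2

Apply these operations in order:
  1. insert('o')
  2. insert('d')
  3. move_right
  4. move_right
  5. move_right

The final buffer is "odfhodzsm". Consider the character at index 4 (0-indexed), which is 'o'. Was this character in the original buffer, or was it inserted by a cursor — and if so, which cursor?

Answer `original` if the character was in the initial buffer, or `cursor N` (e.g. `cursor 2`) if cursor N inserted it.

After op 1 (insert('o')): buffer="ofhozsm" (len 7), cursors c1@1 c2@4, authorship 1..2...
After op 2 (insert('d')): buffer="odfhodzsm" (len 9), cursors c1@2 c2@6, authorship 11..22...
After op 3 (move_right): buffer="odfhodzsm" (len 9), cursors c1@3 c2@7, authorship 11..22...
After op 4 (move_right): buffer="odfhodzsm" (len 9), cursors c1@4 c2@8, authorship 11..22...
After op 5 (move_right): buffer="odfhodzsm" (len 9), cursors c1@5 c2@9, authorship 11..22...
Authorship (.=original, N=cursor N): 1 1 . . 2 2 . . .
Index 4: author = 2

Answer: cursor 2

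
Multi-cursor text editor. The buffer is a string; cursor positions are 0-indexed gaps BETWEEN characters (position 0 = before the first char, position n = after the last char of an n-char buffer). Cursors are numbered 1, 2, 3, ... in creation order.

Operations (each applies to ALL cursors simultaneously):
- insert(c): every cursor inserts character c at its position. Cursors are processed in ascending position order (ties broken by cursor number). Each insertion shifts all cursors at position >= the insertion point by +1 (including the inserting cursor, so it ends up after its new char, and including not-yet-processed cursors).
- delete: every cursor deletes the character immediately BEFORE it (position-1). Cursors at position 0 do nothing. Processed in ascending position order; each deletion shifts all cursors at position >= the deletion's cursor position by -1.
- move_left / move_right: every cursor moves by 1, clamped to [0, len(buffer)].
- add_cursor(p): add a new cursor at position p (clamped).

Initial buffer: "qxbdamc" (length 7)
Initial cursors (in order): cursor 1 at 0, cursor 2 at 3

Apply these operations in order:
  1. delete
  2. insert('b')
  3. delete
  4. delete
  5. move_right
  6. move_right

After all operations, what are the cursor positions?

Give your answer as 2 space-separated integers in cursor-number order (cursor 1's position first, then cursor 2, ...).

Answer: 2 3

Derivation:
After op 1 (delete): buffer="qxdamc" (len 6), cursors c1@0 c2@2, authorship ......
After op 2 (insert('b')): buffer="bqxbdamc" (len 8), cursors c1@1 c2@4, authorship 1..2....
After op 3 (delete): buffer="qxdamc" (len 6), cursors c1@0 c2@2, authorship ......
After op 4 (delete): buffer="qdamc" (len 5), cursors c1@0 c2@1, authorship .....
After op 5 (move_right): buffer="qdamc" (len 5), cursors c1@1 c2@2, authorship .....
After op 6 (move_right): buffer="qdamc" (len 5), cursors c1@2 c2@3, authorship .....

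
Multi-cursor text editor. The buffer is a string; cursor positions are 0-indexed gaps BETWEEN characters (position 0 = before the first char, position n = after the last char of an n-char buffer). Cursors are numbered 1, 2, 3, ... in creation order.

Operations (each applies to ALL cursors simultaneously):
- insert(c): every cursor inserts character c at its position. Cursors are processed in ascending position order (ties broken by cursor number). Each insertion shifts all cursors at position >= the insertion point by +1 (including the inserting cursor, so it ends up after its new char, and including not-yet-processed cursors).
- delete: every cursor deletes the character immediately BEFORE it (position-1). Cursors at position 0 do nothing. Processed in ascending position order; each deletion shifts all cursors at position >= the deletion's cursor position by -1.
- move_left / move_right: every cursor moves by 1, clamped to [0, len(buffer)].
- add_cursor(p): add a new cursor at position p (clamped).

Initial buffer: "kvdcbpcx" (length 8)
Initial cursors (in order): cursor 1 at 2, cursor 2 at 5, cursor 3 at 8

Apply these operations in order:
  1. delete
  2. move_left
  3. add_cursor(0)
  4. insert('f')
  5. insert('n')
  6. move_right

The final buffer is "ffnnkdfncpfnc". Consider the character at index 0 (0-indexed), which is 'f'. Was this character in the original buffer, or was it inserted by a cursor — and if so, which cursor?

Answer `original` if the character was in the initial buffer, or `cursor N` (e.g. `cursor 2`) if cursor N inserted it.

After op 1 (delete): buffer="kdcpc" (len 5), cursors c1@1 c2@3 c3@5, authorship .....
After op 2 (move_left): buffer="kdcpc" (len 5), cursors c1@0 c2@2 c3@4, authorship .....
After op 3 (add_cursor(0)): buffer="kdcpc" (len 5), cursors c1@0 c4@0 c2@2 c3@4, authorship .....
After op 4 (insert('f')): buffer="ffkdfcpfc" (len 9), cursors c1@2 c4@2 c2@5 c3@8, authorship 14..2..3.
After op 5 (insert('n')): buffer="ffnnkdfncpfnc" (len 13), cursors c1@4 c4@4 c2@8 c3@12, authorship 1414..22..33.
After op 6 (move_right): buffer="ffnnkdfncpfnc" (len 13), cursors c1@5 c4@5 c2@9 c3@13, authorship 1414..22..33.
Authorship (.=original, N=cursor N): 1 4 1 4 . . 2 2 . . 3 3 .
Index 0: author = 1

Answer: cursor 1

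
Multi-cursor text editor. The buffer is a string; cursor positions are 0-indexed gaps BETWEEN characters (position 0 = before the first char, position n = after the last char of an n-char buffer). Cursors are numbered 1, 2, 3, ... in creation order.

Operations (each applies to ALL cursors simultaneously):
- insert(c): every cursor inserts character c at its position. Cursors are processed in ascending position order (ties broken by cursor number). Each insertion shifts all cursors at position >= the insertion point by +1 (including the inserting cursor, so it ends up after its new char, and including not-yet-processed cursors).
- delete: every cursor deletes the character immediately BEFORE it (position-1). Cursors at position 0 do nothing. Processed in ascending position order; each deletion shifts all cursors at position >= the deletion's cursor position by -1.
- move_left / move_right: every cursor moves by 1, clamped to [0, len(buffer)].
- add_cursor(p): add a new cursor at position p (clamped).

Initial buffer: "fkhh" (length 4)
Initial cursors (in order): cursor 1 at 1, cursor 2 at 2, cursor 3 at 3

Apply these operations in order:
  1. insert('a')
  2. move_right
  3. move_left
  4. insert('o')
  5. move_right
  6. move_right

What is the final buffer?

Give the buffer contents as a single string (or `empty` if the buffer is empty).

Answer: faokaohaoh

Derivation:
After op 1 (insert('a')): buffer="fakahah" (len 7), cursors c1@2 c2@4 c3@6, authorship .1.2.3.
After op 2 (move_right): buffer="fakahah" (len 7), cursors c1@3 c2@5 c3@7, authorship .1.2.3.
After op 3 (move_left): buffer="fakahah" (len 7), cursors c1@2 c2@4 c3@6, authorship .1.2.3.
After op 4 (insert('o')): buffer="faokaohaoh" (len 10), cursors c1@3 c2@6 c3@9, authorship .11.22.33.
After op 5 (move_right): buffer="faokaohaoh" (len 10), cursors c1@4 c2@7 c3@10, authorship .11.22.33.
After op 6 (move_right): buffer="faokaohaoh" (len 10), cursors c1@5 c2@8 c3@10, authorship .11.22.33.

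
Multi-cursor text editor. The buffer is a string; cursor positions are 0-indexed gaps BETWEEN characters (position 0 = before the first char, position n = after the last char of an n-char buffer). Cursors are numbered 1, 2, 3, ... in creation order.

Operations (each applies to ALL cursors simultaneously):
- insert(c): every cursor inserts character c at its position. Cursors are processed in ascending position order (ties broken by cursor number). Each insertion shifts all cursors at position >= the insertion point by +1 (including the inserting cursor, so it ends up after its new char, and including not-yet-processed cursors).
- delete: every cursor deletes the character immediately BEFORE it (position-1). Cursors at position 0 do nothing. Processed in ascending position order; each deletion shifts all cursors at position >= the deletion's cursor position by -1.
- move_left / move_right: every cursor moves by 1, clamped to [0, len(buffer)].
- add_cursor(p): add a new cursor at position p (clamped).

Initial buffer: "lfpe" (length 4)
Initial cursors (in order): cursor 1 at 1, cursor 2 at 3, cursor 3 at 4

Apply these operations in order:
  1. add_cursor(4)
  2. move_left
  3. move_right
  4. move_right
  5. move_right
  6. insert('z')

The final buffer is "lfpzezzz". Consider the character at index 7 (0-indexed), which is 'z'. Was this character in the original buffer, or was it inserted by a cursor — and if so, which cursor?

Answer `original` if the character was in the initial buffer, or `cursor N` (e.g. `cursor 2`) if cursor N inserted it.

Answer: cursor 4

Derivation:
After op 1 (add_cursor(4)): buffer="lfpe" (len 4), cursors c1@1 c2@3 c3@4 c4@4, authorship ....
After op 2 (move_left): buffer="lfpe" (len 4), cursors c1@0 c2@2 c3@3 c4@3, authorship ....
After op 3 (move_right): buffer="lfpe" (len 4), cursors c1@1 c2@3 c3@4 c4@4, authorship ....
After op 4 (move_right): buffer="lfpe" (len 4), cursors c1@2 c2@4 c3@4 c4@4, authorship ....
After op 5 (move_right): buffer="lfpe" (len 4), cursors c1@3 c2@4 c3@4 c4@4, authorship ....
After op 6 (insert('z')): buffer="lfpzezzz" (len 8), cursors c1@4 c2@8 c3@8 c4@8, authorship ...1.234
Authorship (.=original, N=cursor N): . . . 1 . 2 3 4
Index 7: author = 4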